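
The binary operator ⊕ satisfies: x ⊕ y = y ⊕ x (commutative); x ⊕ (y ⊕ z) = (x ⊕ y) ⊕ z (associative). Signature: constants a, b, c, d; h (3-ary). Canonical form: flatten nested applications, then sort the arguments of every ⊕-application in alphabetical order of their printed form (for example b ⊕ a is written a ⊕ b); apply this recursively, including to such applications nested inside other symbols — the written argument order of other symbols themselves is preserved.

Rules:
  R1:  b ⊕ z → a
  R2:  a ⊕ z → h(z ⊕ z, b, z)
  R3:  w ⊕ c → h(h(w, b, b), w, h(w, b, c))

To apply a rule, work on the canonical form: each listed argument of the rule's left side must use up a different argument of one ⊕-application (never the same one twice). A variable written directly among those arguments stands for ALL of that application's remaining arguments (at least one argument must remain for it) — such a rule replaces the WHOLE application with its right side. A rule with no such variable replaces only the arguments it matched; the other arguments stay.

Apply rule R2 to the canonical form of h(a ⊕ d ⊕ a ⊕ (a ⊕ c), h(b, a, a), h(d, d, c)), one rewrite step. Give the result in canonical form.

Canonical form:  h(a ⊕ a ⊕ a ⊕ c ⊕ d, h(b, a, a), h(d, d, c))
Apply R2:  consuming a;  z := a ⊕ a ⊕ c ⊕ d
Every leftover argument binds to the variable; the entire application is replaced.
Result:  h(h(a ⊕ a ⊕ a ⊕ a ⊕ c ⊕ c ⊕ d ⊕ d, b, a ⊕ a ⊕ c ⊕ d), h(b, a, a), h(d, d, c))

Answer: h(h(a ⊕ a ⊕ a ⊕ a ⊕ c ⊕ c ⊕ d ⊕ d, b, a ⊕ a ⊕ c ⊕ d), h(b, a, a), h(d, d, c))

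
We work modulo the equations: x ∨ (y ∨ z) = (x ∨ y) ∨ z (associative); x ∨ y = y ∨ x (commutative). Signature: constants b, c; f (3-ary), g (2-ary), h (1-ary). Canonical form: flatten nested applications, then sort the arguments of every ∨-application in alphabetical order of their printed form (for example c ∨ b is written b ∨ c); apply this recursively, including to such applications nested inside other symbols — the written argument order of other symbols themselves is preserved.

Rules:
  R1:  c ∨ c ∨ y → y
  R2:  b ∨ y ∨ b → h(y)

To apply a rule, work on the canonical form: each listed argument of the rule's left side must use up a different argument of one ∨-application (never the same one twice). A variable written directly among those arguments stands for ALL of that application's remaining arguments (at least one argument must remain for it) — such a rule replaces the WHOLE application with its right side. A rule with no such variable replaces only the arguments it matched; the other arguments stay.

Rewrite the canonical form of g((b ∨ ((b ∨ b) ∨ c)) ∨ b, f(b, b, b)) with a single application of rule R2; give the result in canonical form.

Answer: g(h(b ∨ b ∨ c), f(b, b, b))

Derivation:
Canonical form:  g(b ∨ b ∨ b ∨ b ∨ c, f(b, b, b))
R2 matches:  uses b, b;  y := b ∨ b ∨ c
The variable takes the whole remainder — replace the entire application.
New term:  g(h(b ∨ b ∨ c), f(b, b, b))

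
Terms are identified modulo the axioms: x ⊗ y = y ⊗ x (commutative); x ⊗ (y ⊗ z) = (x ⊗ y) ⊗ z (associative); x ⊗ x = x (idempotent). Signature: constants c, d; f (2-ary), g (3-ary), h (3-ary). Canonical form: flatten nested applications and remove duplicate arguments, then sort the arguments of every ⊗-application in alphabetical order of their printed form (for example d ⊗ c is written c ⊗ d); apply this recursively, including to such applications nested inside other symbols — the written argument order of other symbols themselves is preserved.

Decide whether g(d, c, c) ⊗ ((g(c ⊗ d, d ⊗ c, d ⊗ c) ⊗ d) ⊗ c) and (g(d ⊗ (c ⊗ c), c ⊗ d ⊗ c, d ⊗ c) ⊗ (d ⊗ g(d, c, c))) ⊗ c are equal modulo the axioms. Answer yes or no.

Left:  g(d, c, c) ⊗ ((g(c ⊗ d, d ⊗ c, d ⊗ c) ⊗ d) ⊗ c)
  Un-nest:  g(d, c, c) ⊗ g(c ⊗ d, d ⊗ c, d ⊗ c) ⊗ d ⊗ c
  Inside:  g(c ⊗ d, d ⊗ c, d ⊗ c)  →  g(c ⊗ d, c ⊗ d, c ⊗ d)
  Order the arguments:  c ⊗ d ⊗ g(c ⊗ d, c ⊗ d, c ⊗ d) ⊗ g(d, c, c)
Right:  (g(d ⊗ (c ⊗ c), c ⊗ d ⊗ c, d ⊗ c) ⊗ (d ⊗ g(d, c, c))) ⊗ c
  Flatten:  g(d ⊗ (c ⊗ c), c ⊗ d ⊗ c, d ⊗ c) ⊗ d ⊗ g(d, c, c) ⊗ c
  Simplify inside:  g(d ⊗ (c ⊗ c), c ⊗ d ⊗ c, d ⊗ c)  →  g(c ⊗ d, c ⊗ d, c ⊗ d)
  Order the arguments:  c ⊗ d ⊗ g(c ⊗ d, c ⊗ d, c ⊗ d) ⊗ g(d, c, c)

Answer: yes — both canonical forms are c ⊗ d ⊗ g(c ⊗ d, c ⊗ d, c ⊗ d) ⊗ g(d, c, c)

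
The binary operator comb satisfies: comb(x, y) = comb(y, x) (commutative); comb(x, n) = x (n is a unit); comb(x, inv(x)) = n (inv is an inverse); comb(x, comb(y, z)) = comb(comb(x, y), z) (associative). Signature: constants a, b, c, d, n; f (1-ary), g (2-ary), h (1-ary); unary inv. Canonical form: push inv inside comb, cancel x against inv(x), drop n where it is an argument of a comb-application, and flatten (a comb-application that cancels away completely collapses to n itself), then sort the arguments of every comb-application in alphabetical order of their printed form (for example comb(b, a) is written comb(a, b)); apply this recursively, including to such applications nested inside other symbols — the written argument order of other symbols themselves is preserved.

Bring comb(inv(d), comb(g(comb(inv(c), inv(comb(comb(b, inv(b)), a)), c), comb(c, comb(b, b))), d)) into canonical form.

Answer: g(inv(a), comb(b, b, c))

Derivation:
Push inv inside:  distribute inv over comb and collapse double inv
Cancel:  d cancels
Collect:  g(inv(a), comb(b, b, c))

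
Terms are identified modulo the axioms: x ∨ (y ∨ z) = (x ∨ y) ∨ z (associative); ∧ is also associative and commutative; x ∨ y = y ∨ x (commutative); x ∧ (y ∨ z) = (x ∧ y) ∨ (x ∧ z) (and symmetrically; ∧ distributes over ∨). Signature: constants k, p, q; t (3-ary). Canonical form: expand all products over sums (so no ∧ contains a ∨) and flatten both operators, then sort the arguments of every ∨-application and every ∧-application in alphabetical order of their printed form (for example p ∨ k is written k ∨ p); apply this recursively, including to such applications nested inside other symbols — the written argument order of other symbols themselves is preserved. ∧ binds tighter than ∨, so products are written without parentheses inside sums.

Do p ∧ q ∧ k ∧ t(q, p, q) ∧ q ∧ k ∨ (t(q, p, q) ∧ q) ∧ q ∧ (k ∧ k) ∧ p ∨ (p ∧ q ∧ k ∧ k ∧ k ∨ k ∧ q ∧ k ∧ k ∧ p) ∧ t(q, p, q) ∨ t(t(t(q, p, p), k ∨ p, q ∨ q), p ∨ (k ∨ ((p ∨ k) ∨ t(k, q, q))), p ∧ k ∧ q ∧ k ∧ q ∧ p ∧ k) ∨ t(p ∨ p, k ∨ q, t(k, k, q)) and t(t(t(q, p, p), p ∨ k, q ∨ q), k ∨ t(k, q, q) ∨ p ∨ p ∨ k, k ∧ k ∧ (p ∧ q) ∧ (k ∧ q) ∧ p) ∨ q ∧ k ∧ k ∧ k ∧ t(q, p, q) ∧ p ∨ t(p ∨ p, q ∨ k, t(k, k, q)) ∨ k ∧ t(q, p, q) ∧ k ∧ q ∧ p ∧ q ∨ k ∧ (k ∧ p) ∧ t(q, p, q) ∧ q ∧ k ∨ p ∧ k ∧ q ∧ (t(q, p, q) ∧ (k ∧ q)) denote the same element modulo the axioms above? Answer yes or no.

Answer: yes — both canonical forms are k ∧ k ∧ k ∧ p ∧ q ∧ t(q, p, q) ∨ k ∧ k ∧ k ∧ p ∧ q ∧ t(q, p, q) ∨ k ∧ k ∧ p ∧ q ∧ q ∧ t(q, p, q) ∨ k ∧ k ∧ p ∧ q ∧ q ∧ t(q, p, q) ∨ t(p ∨ p, k ∨ q, t(k, k, q)) ∨ t(t(t(q, p, p), k ∨ p, q ∨ q), k ∨ k ∨ p ∨ p ∨ t(k, q, q), k ∧ k ∧ k ∧ p ∧ p ∧ q ∧ q)

Derivation:
Left:  p ∧ q ∧ k ∧ t(q, p, q) ∧ q ∧ k ∨ (t(q, p, q) ∧ q) ∧ q ∧ (k ∧ k) ∧ p ∨ (p ∧ q ∧ k ∧ k ∧ k ∨ k ∧ q ∧ k ∧ k ∧ p) ∧ t(q, p, q) ∨ t(t(t(q, p, p), k ∨ p, q ∨ q), p ∨ (k ∨ ((p ∨ k) ∨ t(k, q, q))), p ∧ k ∧ q ∧ k ∧ q ∧ p ∧ k) ∨ t(p ∨ p, k ∨ q, t(k, k, q))
  Distribute:  k ∧ k ∧ p ∧ q ∧ q ∧ t(q, p, q) ∨ k ∧ k ∧ p ∧ q ∧ q ∧ t(q, p, q) ∨ k ∧ k ∧ k ∧ p ∧ q ∧ t(q, p, q) ∨ k ∧ k ∧ k ∧ p ∧ q ∧ t(q, p, q) ∨ t(t(t(q, p, p), k ∨ p, q ∨ q), k ∨ k ∨ p ∨ p ∨ t(k, q, q), k ∧ k ∧ k ∧ p ∧ p ∧ q ∧ q) ∨ t(p ∨ p, k ∨ q, t(k, k, q))
  Sort:  k ∧ k ∧ k ∧ p ∧ q ∧ t(q, p, q) ∨ k ∧ k ∧ k ∧ p ∧ q ∧ t(q, p, q) ∨ k ∧ k ∧ p ∧ q ∧ q ∧ t(q, p, q) ∨ k ∧ k ∧ p ∧ q ∧ q ∧ t(q, p, q) ∨ t(p ∨ p, k ∨ q, t(k, k, q)) ∨ t(t(t(q, p, p), k ∨ p, q ∨ q), k ∨ k ∨ p ∨ p ∨ t(k, q, q), k ∧ k ∧ k ∧ p ∧ p ∧ q ∧ q)
Right:  t(t(t(q, p, p), p ∨ k, q ∨ q), k ∨ t(k, q, q) ∨ p ∨ p ∨ k, k ∧ k ∧ (p ∧ q) ∧ (k ∧ q) ∧ p) ∨ q ∧ k ∧ k ∧ k ∧ t(q, p, q) ∧ p ∨ t(p ∨ p, q ∨ k, t(k, k, q)) ∨ k ∧ t(q, p, q) ∧ k ∧ q ∧ p ∧ q ∨ k ∧ (k ∧ p) ∧ t(q, p, q) ∧ q ∧ k ∨ p ∧ k ∧ q ∧ (t(q, p, q) ∧ (k ∧ q))
  Merge nested applications:  t(t(t(q, p, p), k ∨ p, q ∨ q), k ∨ k ∨ p ∨ p ∨ t(k, q, q), k ∧ k ∧ k ∧ p ∧ p ∧ q ∧ q) ∨ k ∧ k ∧ k ∧ p ∧ q ∧ t(q, p, q) ∨ t(p ∨ p, k ∨ q, t(k, k, q)) ∨ k ∧ k ∧ p ∧ q ∧ q ∧ t(q, p, q) ∨ k ∧ k ∧ k ∧ p ∧ q ∧ t(q, p, q) ∨ k ∧ k ∧ p ∧ q ∧ q ∧ t(q, p, q)
  Sort arguments:  k ∧ k ∧ k ∧ p ∧ q ∧ t(q, p, q) ∨ k ∧ k ∧ k ∧ p ∧ q ∧ t(q, p, q) ∨ k ∧ k ∧ p ∧ q ∧ q ∧ t(q, p, q) ∨ k ∧ k ∧ p ∧ q ∧ q ∧ t(q, p, q) ∨ t(p ∨ p, k ∨ q, t(k, k, q)) ∨ t(t(t(q, p, p), k ∨ p, q ∨ q), k ∨ k ∨ p ∨ p ∨ t(k, q, q), k ∧ k ∧ k ∧ p ∧ p ∧ q ∧ q)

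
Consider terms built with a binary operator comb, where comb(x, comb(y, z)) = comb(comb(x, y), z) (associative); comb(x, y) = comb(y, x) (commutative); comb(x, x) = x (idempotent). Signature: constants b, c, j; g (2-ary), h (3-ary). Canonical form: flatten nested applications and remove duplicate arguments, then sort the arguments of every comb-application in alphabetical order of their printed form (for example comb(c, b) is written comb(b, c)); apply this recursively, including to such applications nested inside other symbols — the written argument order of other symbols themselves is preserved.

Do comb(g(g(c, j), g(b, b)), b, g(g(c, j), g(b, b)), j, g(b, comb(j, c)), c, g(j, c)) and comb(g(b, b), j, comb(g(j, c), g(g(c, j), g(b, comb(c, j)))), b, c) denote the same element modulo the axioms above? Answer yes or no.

Answer: no — comb(b, c, g(b, comb(c, j)), g(g(c, j), g(b, b)), g(j, c), j) vs comb(b, c, g(b, b), g(g(c, j), g(b, comb(c, j))), g(j, c), j)

Derivation:
Left:  comb(g(g(c, j), g(b, b)), b, g(g(c, j), g(b, b)), j, g(b, comb(j, c)), c, g(j, c))
  Canonicalize subterm:  g(b, comb(j, c))  →  g(b, comb(c, j))
  Drop duplicates:  drop duplicate g(g(c, j), g(b, b))
  Sort:  comb(b, c, g(b, comb(c, j)), g(g(c, j), g(b, b)), g(j, c), j)
Right:  comb(g(b, b), j, comb(g(j, c), g(g(c, j), g(b, comb(c, j)))), b, c)
  Un-nest:  comb(g(b, b), j, g(j, c), g(g(c, j), g(b, comb(c, j))), b, c)
  Order the arguments:  comb(b, c, g(b, b), g(g(c, j), g(b, comb(c, j))), g(j, c), j)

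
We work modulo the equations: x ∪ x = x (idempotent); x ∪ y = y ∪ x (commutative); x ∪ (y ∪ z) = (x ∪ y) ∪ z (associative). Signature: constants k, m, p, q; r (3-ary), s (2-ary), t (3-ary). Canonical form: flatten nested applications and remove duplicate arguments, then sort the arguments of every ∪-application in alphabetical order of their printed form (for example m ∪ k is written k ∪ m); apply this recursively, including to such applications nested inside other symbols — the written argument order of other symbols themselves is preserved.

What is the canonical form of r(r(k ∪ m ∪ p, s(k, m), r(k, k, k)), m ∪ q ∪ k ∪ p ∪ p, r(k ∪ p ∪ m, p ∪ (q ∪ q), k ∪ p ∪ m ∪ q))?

Focus inside:  m ∪ q ∪ k ∪ p ∪ p
Idempotence:  drop duplicate p
Sort arguments:  k ∪ m ∪ p ∪ q
Put back:  r(r(k ∪ m ∪ p, s(k, m), r(k, k, k)), k ∪ m ∪ p ∪ q, r(k ∪ m ∪ p, p ∪ q, k ∪ m ∪ p ∪ q))

Answer: r(r(k ∪ m ∪ p, s(k, m), r(k, k, k)), k ∪ m ∪ p ∪ q, r(k ∪ m ∪ p, p ∪ q, k ∪ m ∪ p ∪ q))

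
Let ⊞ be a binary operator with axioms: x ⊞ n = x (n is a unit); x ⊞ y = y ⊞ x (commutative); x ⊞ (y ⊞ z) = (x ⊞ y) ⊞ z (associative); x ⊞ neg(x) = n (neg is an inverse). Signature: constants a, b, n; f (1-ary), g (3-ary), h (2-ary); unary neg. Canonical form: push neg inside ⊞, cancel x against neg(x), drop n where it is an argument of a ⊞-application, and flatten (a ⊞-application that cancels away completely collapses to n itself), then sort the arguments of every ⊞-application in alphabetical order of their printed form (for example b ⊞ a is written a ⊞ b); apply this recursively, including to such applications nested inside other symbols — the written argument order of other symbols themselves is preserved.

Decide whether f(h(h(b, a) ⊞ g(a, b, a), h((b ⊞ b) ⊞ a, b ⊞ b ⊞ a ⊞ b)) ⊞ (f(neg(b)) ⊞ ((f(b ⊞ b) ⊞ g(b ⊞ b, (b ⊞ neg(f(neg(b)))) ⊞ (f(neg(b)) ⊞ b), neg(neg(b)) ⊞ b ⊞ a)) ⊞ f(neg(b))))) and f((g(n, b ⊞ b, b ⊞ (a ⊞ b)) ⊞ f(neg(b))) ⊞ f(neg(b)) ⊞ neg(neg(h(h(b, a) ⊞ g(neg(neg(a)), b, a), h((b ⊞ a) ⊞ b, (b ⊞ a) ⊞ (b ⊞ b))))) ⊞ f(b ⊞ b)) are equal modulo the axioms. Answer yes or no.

Answer: no — f(f(b ⊞ b) ⊞ f(neg(b)) ⊞ f(neg(b)) ⊞ g(b ⊞ b, b ⊞ b, a ⊞ b ⊞ b) ⊞ h(g(a, b, a) ⊞ h(b, a), h(a ⊞ b ⊞ b, a ⊞ b ⊞ b ⊞ b))) vs f(f(b ⊞ b) ⊞ f(neg(b)) ⊞ f(neg(b)) ⊞ g(n, b ⊞ b, a ⊞ b ⊞ b) ⊞ h(g(a, b, a) ⊞ h(b, a), h(a ⊞ b ⊞ b, a ⊞ b ⊞ b ⊞ b)))

Derivation:
Left:  f(h(h(b, a) ⊞ g(a, b, a), h((b ⊞ b) ⊞ a, b ⊞ b ⊞ a ⊞ b)) ⊞ (f(neg(b)) ⊞ ((f(b ⊞ b) ⊞ g(b ⊞ b, (b ⊞ neg(f(neg(b)))) ⊞ (f(neg(b)) ⊞ b), neg(neg(b)) ⊞ b ⊞ a)) ⊞ f(neg(b)))))
  Descend into:  h(h(b, a) ⊞ g(a, b, a), h((b ⊞ b) ⊞ a, b ⊞ b ⊞ a ⊞ b)) ⊞ (f(neg(b)) ⊞ ((f(b ⊞ b) ⊞ g(b ⊞ b, (b ⊞ neg(f(neg(b)))) ⊞ (f(neg(b)) ⊞ b), neg(neg(b)) ⊞ b ⊞ a)) ⊞ f(neg(b))))
  Push neg inside:  distribute neg over ⊞ and collapse double neg
  Collect terms:  h(g(a, b, a) ⊞ h(b, a), h(a ⊞ b ⊞ b, a ⊞ b ⊞ b ⊞ b)) ⊞ f(neg(b)) ⊞ f(neg(b)) ⊞ f(b ⊞ b) ⊞ g(b ⊞ b, b ⊞ b, a ⊞ b ⊞ b)
  Sort:  f(b ⊞ b) ⊞ f(neg(b)) ⊞ f(neg(b)) ⊞ g(b ⊞ b, b ⊞ b, a ⊞ b ⊞ b) ⊞ h(g(a, b, a) ⊞ h(b, a), h(a ⊞ b ⊞ b, a ⊞ b ⊞ b ⊞ b))
  Rebuild:  f(f(b ⊞ b) ⊞ f(neg(b)) ⊞ f(neg(b)) ⊞ g(b ⊞ b, b ⊞ b, a ⊞ b ⊞ b) ⊞ h(g(a, b, a) ⊞ h(b, a), h(a ⊞ b ⊞ b, a ⊞ b ⊞ b ⊞ b)))
Right:  f((g(n, b ⊞ b, b ⊞ (a ⊞ b)) ⊞ f(neg(b))) ⊞ f(neg(b)) ⊞ neg(neg(h(h(b, a) ⊞ g(neg(neg(a)), b, a), h((b ⊞ a) ⊞ b, (b ⊞ a) ⊞ (b ⊞ b))))) ⊞ f(b ⊞ b))
  Descend into:  (g(n, b ⊞ b, b ⊞ (a ⊞ b)) ⊞ f(neg(b))) ⊞ f(neg(b)) ⊞ neg(neg(h(h(b, a) ⊞ g(neg(neg(a)), b, a), h((b ⊞ a) ⊞ b, (b ⊞ a) ⊞ (b ⊞ b))))) ⊞ f(b ⊞ b)
  Push neg inside:  distribute neg over ⊞ and collapse double neg
  Collect:  g(n, b ⊞ b, a ⊞ b ⊞ b) ⊞ f(neg(b)) ⊞ f(neg(b)) ⊞ h(g(a, b, a) ⊞ h(b, a), h(a ⊞ b ⊞ b, a ⊞ b ⊞ b ⊞ b)) ⊞ f(b ⊞ b)
  Sort arguments:  f(b ⊞ b) ⊞ f(neg(b)) ⊞ f(neg(b)) ⊞ g(n, b ⊞ b, a ⊞ b ⊞ b) ⊞ h(g(a, b, a) ⊞ h(b, a), h(a ⊞ b ⊞ b, a ⊞ b ⊞ b ⊞ b))
  Rebuild:  f(f(b ⊞ b) ⊞ f(neg(b)) ⊞ f(neg(b)) ⊞ g(n, b ⊞ b, a ⊞ b ⊞ b) ⊞ h(g(a, b, a) ⊞ h(b, a), h(a ⊞ b ⊞ b, a ⊞ b ⊞ b ⊞ b)))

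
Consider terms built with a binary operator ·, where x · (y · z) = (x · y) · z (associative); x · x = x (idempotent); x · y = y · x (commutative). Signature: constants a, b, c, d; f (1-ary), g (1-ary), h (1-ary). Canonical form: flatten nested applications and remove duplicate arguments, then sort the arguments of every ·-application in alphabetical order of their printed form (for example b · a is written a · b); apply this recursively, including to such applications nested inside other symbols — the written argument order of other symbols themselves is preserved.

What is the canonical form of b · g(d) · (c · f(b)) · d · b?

Un-nest:  b · g(d) · c · f(b) · d · b
Deduplicate:  drop duplicate b
Sort:  b · c · d · f(b) · g(d)

Answer: b · c · d · f(b) · g(d)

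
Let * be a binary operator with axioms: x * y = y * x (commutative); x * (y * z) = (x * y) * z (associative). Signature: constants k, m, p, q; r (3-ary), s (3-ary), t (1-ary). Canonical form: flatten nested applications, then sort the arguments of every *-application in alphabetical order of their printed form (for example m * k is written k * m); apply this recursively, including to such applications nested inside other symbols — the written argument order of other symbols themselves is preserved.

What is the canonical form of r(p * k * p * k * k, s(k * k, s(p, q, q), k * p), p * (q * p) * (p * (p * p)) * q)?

Focus inside:  p * (q * p) * (p * (p * p)) * q
Merge nested applications:  p * q * p * p * p * p * q
Order the arguments:  p * p * p * p * p * q * q
Reassemble:  r(k * k * k * p * p, s(k * k, s(p, q, q), k * p), p * p * p * p * p * q * q)

Answer: r(k * k * k * p * p, s(k * k, s(p, q, q), k * p), p * p * p * p * p * q * q)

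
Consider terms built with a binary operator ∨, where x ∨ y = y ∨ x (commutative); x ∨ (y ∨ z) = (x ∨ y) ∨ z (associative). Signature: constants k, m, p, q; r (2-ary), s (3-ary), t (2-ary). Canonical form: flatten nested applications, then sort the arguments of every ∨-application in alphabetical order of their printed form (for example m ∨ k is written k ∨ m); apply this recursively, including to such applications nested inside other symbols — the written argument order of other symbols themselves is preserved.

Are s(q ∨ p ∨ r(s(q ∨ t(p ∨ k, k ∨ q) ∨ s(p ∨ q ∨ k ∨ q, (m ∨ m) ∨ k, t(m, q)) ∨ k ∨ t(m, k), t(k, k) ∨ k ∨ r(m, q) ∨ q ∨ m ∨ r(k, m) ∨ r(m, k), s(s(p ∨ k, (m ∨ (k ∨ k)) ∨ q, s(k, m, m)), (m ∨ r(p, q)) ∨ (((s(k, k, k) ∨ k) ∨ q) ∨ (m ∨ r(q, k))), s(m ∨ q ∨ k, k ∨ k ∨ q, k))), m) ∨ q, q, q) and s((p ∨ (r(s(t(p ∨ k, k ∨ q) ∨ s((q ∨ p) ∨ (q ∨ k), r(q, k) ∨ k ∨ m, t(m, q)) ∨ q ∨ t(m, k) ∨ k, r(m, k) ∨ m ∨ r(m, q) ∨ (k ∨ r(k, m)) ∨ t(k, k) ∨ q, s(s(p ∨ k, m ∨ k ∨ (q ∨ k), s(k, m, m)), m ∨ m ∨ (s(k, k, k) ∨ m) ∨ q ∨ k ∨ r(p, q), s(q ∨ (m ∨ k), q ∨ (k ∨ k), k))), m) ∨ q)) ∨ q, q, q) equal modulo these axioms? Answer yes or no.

Answer: no — s(p ∨ q ∨ q ∨ r(s(k ∨ q ∨ s(k ∨ p ∨ q ∨ q, k ∨ m ∨ m, t(m, q)) ∨ t(k ∨ p, k ∨ q) ∨ t(m, k), k ∨ m ∨ q ∨ r(k, m) ∨ r(m, k) ∨ r(m, q) ∨ t(k, k), s(s(k ∨ p, k ∨ k ∨ m ∨ q, s(k, m, m)), k ∨ m ∨ m ∨ q ∨ r(p, q) ∨ r(q, k) ∨ s(k, k, k), s(k ∨ m ∨ q, k ∨ k ∨ q, k))), m), q, q) vs s(p ∨ q ∨ q ∨ r(s(k ∨ q ∨ s(k ∨ p ∨ q ∨ q, k ∨ m ∨ r(q, k), t(m, q)) ∨ t(k ∨ p, k ∨ q) ∨ t(m, k), k ∨ m ∨ q ∨ r(k, m) ∨ r(m, k) ∨ r(m, q) ∨ t(k, k), s(s(k ∨ p, k ∨ k ∨ m ∨ q, s(k, m, m)), k ∨ m ∨ m ∨ m ∨ q ∨ r(p, q) ∨ s(k, k, k), s(k ∨ m ∨ q, k ∨ k ∨ q, k))), m), q, q)

Derivation:
Left:  s(q ∨ p ∨ r(s(q ∨ t(p ∨ k, k ∨ q) ∨ s(p ∨ q ∨ k ∨ q, (m ∨ m) ∨ k, t(m, q)) ∨ k ∨ t(m, k), t(k, k) ∨ k ∨ r(m, q) ∨ q ∨ m ∨ r(k, m) ∨ r(m, k), s(s(p ∨ k, (m ∨ (k ∨ k)) ∨ q, s(k, m, m)), (m ∨ r(p, q)) ∨ (((s(k, k, k) ∨ k) ∨ q) ∨ (m ∨ r(q, k))), s(m ∨ q ∨ k, k ∨ k ∨ q, k))), m) ∨ q, q, q)
  Focus inside:  q ∨ p ∨ r(s(q ∨ t(p ∨ k, k ∨ q) ∨ s(p ∨ q ∨ k ∨ q, (m ∨ m) ∨ k, t(m, q)) ∨ k ∨ t(m, k), t(k, k) ∨ k ∨ r(m, q) ∨ q ∨ m ∨ r(k, m) ∨ r(m, k), s(s(p ∨ k, (m ∨ (k ∨ k)) ∨ q, s(k, m, m)), (m ∨ r(p, q)) ∨ (((s(k, k, k) ∨ k) ∨ q) ∨ (m ∨ r(q, k))), s(m ∨ q ∨ k, k ∨ k ∨ q, k))), m) ∨ q
  Inside:  r(s(q ∨ t(p ∨ k, k ∨ q) ∨ s(p ∨ q ∨ k ∨ q, (m ∨ m) ∨ k, t(m, q)) ∨ k ∨ t(m, k), t(k, k) ∨ k ∨ r(m, q) ∨ q ∨ m ∨ r(k, m) ∨ r(m, k), s(s(p ∨ k, (m ∨ (k ∨ k)) ∨ q, s(k, m, m)), (m ∨ r(p, q)) ∨ (((s(k, k, k) ∨ k) ∨ q) ∨ (m ∨ r(q, k))), s(m ∨ q ∨ k, k ∨ k ∨ q, k))), m)  →  r(s(k ∨ q ∨ s(k ∨ p ∨ q ∨ q, k ∨ m ∨ m, t(m, q)) ∨ t(k ∨ p, k ∨ q) ∨ t(m, k), k ∨ m ∨ q ∨ r(k, m) ∨ r(m, k) ∨ r(m, q) ∨ t(k, k), s(s(k ∨ p, k ∨ k ∨ m ∨ q, s(k, m, m)), k ∨ m ∨ m ∨ q ∨ r(p, q) ∨ r(q, k) ∨ s(k, k, k), s(k ∨ m ∨ q, k ∨ k ∨ q, k))), m)
  Sort arguments:  p ∨ q ∨ q ∨ r(s(k ∨ q ∨ s(k ∨ p ∨ q ∨ q, k ∨ m ∨ m, t(m, q)) ∨ t(k ∨ p, k ∨ q) ∨ t(m, k), k ∨ m ∨ q ∨ r(k, m) ∨ r(m, k) ∨ r(m, q) ∨ t(k, k), s(s(k ∨ p, k ∨ k ∨ m ∨ q, s(k, m, m)), k ∨ m ∨ m ∨ q ∨ r(p, q) ∨ r(q, k) ∨ s(k, k, k), s(k ∨ m ∨ q, k ∨ k ∨ q, k))), m)
  Rebuild:  s(p ∨ q ∨ q ∨ r(s(k ∨ q ∨ s(k ∨ p ∨ q ∨ q, k ∨ m ∨ m, t(m, q)) ∨ t(k ∨ p, k ∨ q) ∨ t(m, k), k ∨ m ∨ q ∨ r(k, m) ∨ r(m, k) ∨ r(m, q) ∨ t(k, k), s(s(k ∨ p, k ∨ k ∨ m ∨ q, s(k, m, m)), k ∨ m ∨ m ∨ q ∨ r(p, q) ∨ r(q, k) ∨ s(k, k, k), s(k ∨ m ∨ q, k ∨ k ∨ q, k))), m), q, q)
Right:  s((p ∨ (r(s(t(p ∨ k, k ∨ q) ∨ s((q ∨ p) ∨ (q ∨ k), r(q, k) ∨ k ∨ m, t(m, q)) ∨ q ∨ t(m, k) ∨ k, r(m, k) ∨ m ∨ r(m, q) ∨ (k ∨ r(k, m)) ∨ t(k, k) ∨ q, s(s(p ∨ k, m ∨ k ∨ (q ∨ k), s(k, m, m)), m ∨ m ∨ (s(k, k, k) ∨ m) ∨ q ∨ k ∨ r(p, q), s(q ∨ (m ∨ k), q ∨ (k ∨ k), k))), m) ∨ q)) ∨ q, q, q)
  Descend into:  (p ∨ (r(s(t(p ∨ k, k ∨ q) ∨ s((q ∨ p) ∨ (q ∨ k), r(q, k) ∨ k ∨ m, t(m, q)) ∨ q ∨ t(m, k) ∨ k, r(m, k) ∨ m ∨ r(m, q) ∨ (k ∨ r(k, m)) ∨ t(k, k) ∨ q, s(s(p ∨ k, m ∨ k ∨ (q ∨ k), s(k, m, m)), m ∨ m ∨ (s(k, k, k) ∨ m) ∨ q ∨ k ∨ r(p, q), s(q ∨ (m ∨ k), q ∨ (k ∨ k), k))), m) ∨ q)) ∨ q
  Flatten:  p ∨ r(s(t(p ∨ k, k ∨ q) ∨ s((q ∨ p) ∨ (q ∨ k), r(q, k) ∨ k ∨ m, t(m, q)) ∨ q ∨ t(m, k) ∨ k, r(m, k) ∨ m ∨ r(m, q) ∨ (k ∨ r(k, m)) ∨ t(k, k) ∨ q, s(s(p ∨ k, m ∨ k ∨ (q ∨ k), s(k, m, m)), m ∨ m ∨ (s(k, k, k) ∨ m) ∨ q ∨ k ∨ r(p, q), s(q ∨ (m ∨ k), q ∨ (k ∨ k), k))), m) ∨ q ∨ q
  Inside:  r(s(t(p ∨ k, k ∨ q) ∨ s((q ∨ p) ∨ (q ∨ k), r(q, k) ∨ k ∨ m, t(m, q)) ∨ q ∨ t(m, k) ∨ k, r(m, k) ∨ m ∨ r(m, q) ∨ (k ∨ r(k, m)) ∨ t(k, k) ∨ q, s(s(p ∨ k, m ∨ k ∨ (q ∨ k), s(k, m, m)), m ∨ m ∨ (s(k, k, k) ∨ m) ∨ q ∨ k ∨ r(p, q), s(q ∨ (m ∨ k), q ∨ (k ∨ k), k))), m)  →  r(s(k ∨ q ∨ s(k ∨ p ∨ q ∨ q, k ∨ m ∨ r(q, k), t(m, q)) ∨ t(k ∨ p, k ∨ q) ∨ t(m, k), k ∨ m ∨ q ∨ r(k, m) ∨ r(m, k) ∨ r(m, q) ∨ t(k, k), s(s(k ∨ p, k ∨ k ∨ m ∨ q, s(k, m, m)), k ∨ m ∨ m ∨ m ∨ q ∨ r(p, q) ∨ s(k, k, k), s(k ∨ m ∨ q, k ∨ k ∨ q, k))), m)
  Sort:  p ∨ q ∨ q ∨ r(s(k ∨ q ∨ s(k ∨ p ∨ q ∨ q, k ∨ m ∨ r(q, k), t(m, q)) ∨ t(k ∨ p, k ∨ q) ∨ t(m, k), k ∨ m ∨ q ∨ r(k, m) ∨ r(m, k) ∨ r(m, q) ∨ t(k, k), s(s(k ∨ p, k ∨ k ∨ m ∨ q, s(k, m, m)), k ∨ m ∨ m ∨ m ∨ q ∨ r(p, q) ∨ s(k, k, k), s(k ∨ m ∨ q, k ∨ k ∨ q, k))), m)
  Put back:  s(p ∨ q ∨ q ∨ r(s(k ∨ q ∨ s(k ∨ p ∨ q ∨ q, k ∨ m ∨ r(q, k), t(m, q)) ∨ t(k ∨ p, k ∨ q) ∨ t(m, k), k ∨ m ∨ q ∨ r(k, m) ∨ r(m, k) ∨ r(m, q) ∨ t(k, k), s(s(k ∨ p, k ∨ k ∨ m ∨ q, s(k, m, m)), k ∨ m ∨ m ∨ m ∨ q ∨ r(p, q) ∨ s(k, k, k), s(k ∨ m ∨ q, k ∨ k ∨ q, k))), m), q, q)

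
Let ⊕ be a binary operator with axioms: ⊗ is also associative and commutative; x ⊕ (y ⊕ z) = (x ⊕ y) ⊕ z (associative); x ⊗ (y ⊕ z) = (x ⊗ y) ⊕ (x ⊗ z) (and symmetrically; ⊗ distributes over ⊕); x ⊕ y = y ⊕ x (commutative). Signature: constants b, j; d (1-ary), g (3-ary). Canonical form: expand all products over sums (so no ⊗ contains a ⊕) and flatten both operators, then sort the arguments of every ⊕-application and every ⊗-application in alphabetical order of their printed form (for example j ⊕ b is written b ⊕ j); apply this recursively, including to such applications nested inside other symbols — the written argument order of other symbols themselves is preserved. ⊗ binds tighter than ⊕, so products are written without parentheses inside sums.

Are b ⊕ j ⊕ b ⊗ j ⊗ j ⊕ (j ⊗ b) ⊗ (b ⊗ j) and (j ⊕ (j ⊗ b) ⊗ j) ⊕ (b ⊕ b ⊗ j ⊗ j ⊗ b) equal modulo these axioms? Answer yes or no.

Left:  b ⊕ j ⊕ b ⊗ j ⊗ j ⊕ (j ⊗ b) ⊗ (b ⊗ j)
  Flatten:  b ⊕ j ⊕ b ⊗ j ⊗ j ⊕ b ⊗ b ⊗ j ⊗ j
  Sort arguments:  b ⊕ b ⊗ b ⊗ j ⊗ j ⊕ b ⊗ j ⊗ j ⊕ j
Right:  (j ⊕ (j ⊗ b) ⊗ j) ⊕ (b ⊕ b ⊗ j ⊗ j ⊗ b)
  Merge nested applications:  j ⊕ b ⊗ j ⊗ j ⊕ b ⊕ b ⊗ b ⊗ j ⊗ j
  Sort arguments:  b ⊕ b ⊗ b ⊗ j ⊗ j ⊕ b ⊗ j ⊗ j ⊕ j

Answer: yes — both canonical forms are b ⊕ b ⊗ b ⊗ j ⊗ j ⊕ b ⊗ j ⊗ j ⊕ j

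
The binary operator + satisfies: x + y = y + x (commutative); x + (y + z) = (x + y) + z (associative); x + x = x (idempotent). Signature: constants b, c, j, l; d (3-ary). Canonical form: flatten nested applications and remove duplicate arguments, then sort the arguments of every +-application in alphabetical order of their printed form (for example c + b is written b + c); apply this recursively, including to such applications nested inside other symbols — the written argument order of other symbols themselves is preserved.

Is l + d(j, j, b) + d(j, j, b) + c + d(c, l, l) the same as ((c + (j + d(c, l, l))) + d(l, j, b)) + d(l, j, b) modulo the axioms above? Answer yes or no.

Answer: no — c + d(c, l, l) + d(j, j, b) + l vs c + d(c, l, l) + d(l, j, b) + j

Derivation:
Left:  l + d(j, j, b) + d(j, j, b) + c + d(c, l, l)
  Deduplicate:  drop duplicate d(j, j, b)
  Sort arguments:  c + d(c, l, l) + d(j, j, b) + l
Right:  ((c + (j + d(c, l, l))) + d(l, j, b)) + d(l, j, b)
  Un-nest:  c + j + d(c, l, l) + d(l, j, b) + d(l, j, b)
  Drop duplicates:  drop duplicate d(l, j, b)
  Order the arguments:  c + d(c, l, l) + d(l, j, b) + j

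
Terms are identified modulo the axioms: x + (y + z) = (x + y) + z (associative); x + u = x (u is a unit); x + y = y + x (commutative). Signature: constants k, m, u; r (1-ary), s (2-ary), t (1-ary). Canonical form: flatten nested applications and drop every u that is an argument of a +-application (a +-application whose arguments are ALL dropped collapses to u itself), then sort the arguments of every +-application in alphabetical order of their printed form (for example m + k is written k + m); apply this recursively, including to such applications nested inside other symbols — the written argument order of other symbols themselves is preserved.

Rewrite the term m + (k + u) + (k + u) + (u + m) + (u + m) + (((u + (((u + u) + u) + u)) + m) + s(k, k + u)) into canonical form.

Flatten:  m + k + u + k + u + u + m + u + m + u + u + u + u + u + m + s(k, k + u)
Canonicalize subterm:  s(k, k + u)  →  s(k, k)
Units out:  drop u (×9)
Sort:  k + k + m + m + m + m + s(k, k)

Answer: k + k + m + m + m + m + s(k, k)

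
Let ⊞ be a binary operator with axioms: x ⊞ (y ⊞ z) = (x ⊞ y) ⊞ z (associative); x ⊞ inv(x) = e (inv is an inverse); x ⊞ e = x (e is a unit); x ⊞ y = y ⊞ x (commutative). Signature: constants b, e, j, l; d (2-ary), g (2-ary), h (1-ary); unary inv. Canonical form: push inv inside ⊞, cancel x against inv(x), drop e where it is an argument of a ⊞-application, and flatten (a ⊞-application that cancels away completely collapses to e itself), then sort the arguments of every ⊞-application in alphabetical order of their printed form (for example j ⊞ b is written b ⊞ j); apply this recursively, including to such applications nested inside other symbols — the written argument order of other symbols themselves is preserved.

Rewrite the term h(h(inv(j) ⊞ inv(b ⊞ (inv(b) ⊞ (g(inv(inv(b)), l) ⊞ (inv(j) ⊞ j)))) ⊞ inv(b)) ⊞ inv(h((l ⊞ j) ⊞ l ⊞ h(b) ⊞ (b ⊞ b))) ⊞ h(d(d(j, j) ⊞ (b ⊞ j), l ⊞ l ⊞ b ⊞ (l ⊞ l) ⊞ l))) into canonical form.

Answer: h(h(d(b ⊞ d(j, j) ⊞ j, b ⊞ l ⊞ l ⊞ l ⊞ l ⊞ l)) ⊞ h(inv(b) ⊞ inv(g(b, l)) ⊞ inv(j)) ⊞ inv(h(b ⊞ b ⊞ h(b) ⊞ j ⊞ l ⊞ l)))

Derivation:
Focus inside:  h(inv(j) ⊞ inv(b ⊞ (inv(b) ⊞ (g(inv(inv(b)), l) ⊞ (inv(j) ⊞ j)))) ⊞ inv(b)) ⊞ inv(h((l ⊞ j) ⊞ l ⊞ h(b) ⊞ (b ⊞ b))) ⊞ h(d(d(j, j) ⊞ (b ⊞ j), l ⊞ l ⊞ b ⊞ (l ⊞ l) ⊞ l))
Push inv inside:  distribute inv over ⊞ and collapse double inv
Combine occurrences:  h(inv(b) ⊞ inv(g(b, l)) ⊞ inv(j)) ⊞ inv(h(b ⊞ b ⊞ h(b) ⊞ j ⊞ l ⊞ l)) ⊞ h(d(b ⊞ d(j, j) ⊞ j, b ⊞ l ⊞ l ⊞ l ⊞ l ⊞ l))
Sort:  h(d(b ⊞ d(j, j) ⊞ j, b ⊞ l ⊞ l ⊞ l ⊞ l ⊞ l)) ⊞ h(inv(b) ⊞ inv(g(b, l)) ⊞ inv(j)) ⊞ inv(h(b ⊞ b ⊞ h(b) ⊞ j ⊞ l ⊞ l))
Reassemble:  h(h(d(b ⊞ d(j, j) ⊞ j, b ⊞ l ⊞ l ⊞ l ⊞ l ⊞ l)) ⊞ h(inv(b) ⊞ inv(g(b, l)) ⊞ inv(j)) ⊞ inv(h(b ⊞ b ⊞ h(b) ⊞ j ⊞ l ⊞ l)))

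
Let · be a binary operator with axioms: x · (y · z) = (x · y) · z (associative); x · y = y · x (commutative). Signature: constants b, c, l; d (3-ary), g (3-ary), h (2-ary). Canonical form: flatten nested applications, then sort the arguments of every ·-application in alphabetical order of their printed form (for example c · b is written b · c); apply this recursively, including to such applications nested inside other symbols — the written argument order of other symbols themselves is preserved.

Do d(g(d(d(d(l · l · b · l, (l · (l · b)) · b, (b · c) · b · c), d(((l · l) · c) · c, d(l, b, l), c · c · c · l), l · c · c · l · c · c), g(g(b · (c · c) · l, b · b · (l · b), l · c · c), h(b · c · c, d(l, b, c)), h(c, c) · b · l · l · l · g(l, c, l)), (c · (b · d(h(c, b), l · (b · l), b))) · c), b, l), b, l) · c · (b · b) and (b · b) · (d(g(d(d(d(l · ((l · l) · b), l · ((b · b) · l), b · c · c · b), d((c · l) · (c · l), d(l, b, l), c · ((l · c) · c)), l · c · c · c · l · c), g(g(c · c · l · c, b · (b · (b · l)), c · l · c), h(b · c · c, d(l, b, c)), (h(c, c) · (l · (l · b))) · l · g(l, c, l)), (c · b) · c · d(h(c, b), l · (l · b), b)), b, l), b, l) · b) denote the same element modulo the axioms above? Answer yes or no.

Left:  d(g(d(d(d(l · l · b · l, (l · (l · b)) · b, (b · c) · b · c), d(((l · l) · c) · c, d(l, b, l), c · c · c · l), l · c · c · l · c · c), g(g(b · (c · c) · l, b · b · (l · b), l · c · c), h(b · c · c, d(l, b, c)), h(c, c) · b · l · l · l · g(l, c, l)), (c · (b · d(h(c, b), l · (b · l), b))) · c), b, l), b, l) · c · (b · b)
  Merge nested applications:  d(g(d(d(d(l · l · b · l, (l · (l · b)) · b, (b · c) · b · c), d(((l · l) · c) · c, d(l, b, l), c · c · c · l), l · c · c · l · c · c), g(g(b · (c · c) · l, b · b · (l · b), l · c · c), h(b · c · c, d(l, b, c)), h(c, c) · b · l · l · l · g(l, c, l)), (c · (b · d(h(c, b), l · (b · l), b))) · c), b, l), b, l) · c · b · b
  Canonicalize subterm:  d(g(d(d(d(l · l · b · l, (l · (l · b)) · b, (b · c) · b · c), d(((l · l) · c) · c, d(l, b, l), c · c · c · l), l · c · c · l · c · c), g(g(b · (c · c) · l, b · b · (l · b), l · c · c), h(b · c · c, d(l, b, c)), h(c, c) · b · l · l · l · g(l, c, l)), (c · (b · d(h(c, b), l · (b · l), b))) · c), b, l), b, l)  →  d(g(d(d(d(b · l · l · l, b · b · l · l, b · b · c · c), d(c · c · l · l, d(l, b, l), c · c · c · l), c · c · c · c · l · l), g(g(b · c · c · l, b · b · b · l, c · c · l), h(b · c · c, d(l, b, c)), b · g(l, c, l) · h(c, c) · l · l · l), b · c · c · d(h(c, b), b · l · l, b)), b, l), b, l)
  Sort arguments:  b · b · c · d(g(d(d(d(b · l · l · l, b · b · l · l, b · b · c · c), d(c · c · l · l, d(l, b, l), c · c · c · l), c · c · c · c · l · l), g(g(b · c · c · l, b · b · b · l, c · c · l), h(b · c · c, d(l, b, c)), b · g(l, c, l) · h(c, c) · l · l · l), b · c · c · d(h(c, b), b · l · l, b)), b, l), b, l)
Right:  (b · b) · (d(g(d(d(d(l · ((l · l) · b), l · ((b · b) · l), b · c · c · b), d((c · l) · (c · l), d(l, b, l), c · ((l · c) · c)), l · c · c · c · l · c), g(g(c · c · l · c, b · (b · (b · l)), c · l · c), h(b · c · c, d(l, b, c)), (h(c, c) · (l · (l · b))) · l · g(l, c, l)), (c · b) · c · d(h(c, b), l · (l · b), b)), b, l), b, l) · b)
  Flatten:  b · b · d(g(d(d(d(l · ((l · l) · b), l · ((b · b) · l), b · c · c · b), d((c · l) · (c · l), d(l, b, l), c · ((l · c) · c)), l · c · c · c · l · c), g(g(c · c · l · c, b · (b · (b · l)), c · l · c), h(b · c · c, d(l, b, c)), (h(c, c) · (l · (l · b))) · l · g(l, c, l)), (c · b) · c · d(h(c, b), l · (l · b), b)), b, l), b, l) · b
  Simplify inside:  d(g(d(d(d(l · ((l · l) · b), l · ((b · b) · l), b · c · c · b), d((c · l) · (c · l), d(l, b, l), c · ((l · c) · c)), l · c · c · c · l · c), g(g(c · c · l · c, b · (b · (b · l)), c · l · c), h(b · c · c, d(l, b, c)), (h(c, c) · (l · (l · b))) · l · g(l, c, l)), (c · b) · c · d(h(c, b), l · (l · b), b)), b, l), b, l)  →  d(g(d(d(d(b · l · l · l, b · b · l · l, b · b · c · c), d(c · c · l · l, d(l, b, l), c · c · c · l), c · c · c · c · l · l), g(g(c · c · c · l, b · b · b · l, c · c · l), h(b · c · c, d(l, b, c)), b · g(l, c, l) · h(c, c) · l · l · l), b · c · c · d(h(c, b), b · l · l, b)), b, l), b, l)
  Sort:  b · b · b · d(g(d(d(d(b · l · l · l, b · b · l · l, b · b · c · c), d(c · c · l · l, d(l, b, l), c · c · c · l), c · c · c · c · l · l), g(g(c · c · c · l, b · b · b · l, c · c · l), h(b · c · c, d(l, b, c)), b · g(l, c, l) · h(c, c) · l · l · l), b · c · c · d(h(c, b), b · l · l, b)), b, l), b, l)

Answer: no — b · b · c · d(g(d(d(d(b · l · l · l, b · b · l · l, b · b · c · c), d(c · c · l · l, d(l, b, l), c · c · c · l), c · c · c · c · l · l), g(g(b · c · c · l, b · b · b · l, c · c · l), h(b · c · c, d(l, b, c)), b · g(l, c, l) · h(c, c) · l · l · l), b · c · c · d(h(c, b), b · l · l, b)), b, l), b, l) vs b · b · b · d(g(d(d(d(b · l · l · l, b · b · l · l, b · b · c · c), d(c · c · l · l, d(l, b, l), c · c · c · l), c · c · c · c · l · l), g(g(c · c · c · l, b · b · b · l, c · c · l), h(b · c · c, d(l, b, c)), b · g(l, c, l) · h(c, c) · l · l · l), b · c · c · d(h(c, b), b · l · l, b)), b, l), b, l)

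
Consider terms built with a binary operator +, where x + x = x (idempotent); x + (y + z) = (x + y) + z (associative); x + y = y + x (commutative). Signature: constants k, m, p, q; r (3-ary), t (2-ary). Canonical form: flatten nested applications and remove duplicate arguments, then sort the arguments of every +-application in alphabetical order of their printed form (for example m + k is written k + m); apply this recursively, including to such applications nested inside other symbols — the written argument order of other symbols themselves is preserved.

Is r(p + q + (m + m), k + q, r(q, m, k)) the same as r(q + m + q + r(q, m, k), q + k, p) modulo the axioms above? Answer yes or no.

Left:  r(p + q + (m + m), k + q, r(q, m, k))
  Descend into:  p + q + (m + m)
  Merge nested applications:  p + q + m + m
  Deduplicate:  drop duplicate m
  Sort:  m + p + q
  Rebuild:  r(m + p + q, k + q, r(q, m, k))
Right:  r(q + m + q + r(q, m, k), q + k, p)
  Descend into:  q + m + q + r(q, m, k)
  Deduplicate:  drop duplicate q
  Order the arguments:  m + q + r(q, m, k)
  Rebuild:  r(m + q + r(q, m, k), k + q, p)

Answer: no — r(m + p + q, k + q, r(q, m, k)) vs r(m + q + r(q, m, k), k + q, p)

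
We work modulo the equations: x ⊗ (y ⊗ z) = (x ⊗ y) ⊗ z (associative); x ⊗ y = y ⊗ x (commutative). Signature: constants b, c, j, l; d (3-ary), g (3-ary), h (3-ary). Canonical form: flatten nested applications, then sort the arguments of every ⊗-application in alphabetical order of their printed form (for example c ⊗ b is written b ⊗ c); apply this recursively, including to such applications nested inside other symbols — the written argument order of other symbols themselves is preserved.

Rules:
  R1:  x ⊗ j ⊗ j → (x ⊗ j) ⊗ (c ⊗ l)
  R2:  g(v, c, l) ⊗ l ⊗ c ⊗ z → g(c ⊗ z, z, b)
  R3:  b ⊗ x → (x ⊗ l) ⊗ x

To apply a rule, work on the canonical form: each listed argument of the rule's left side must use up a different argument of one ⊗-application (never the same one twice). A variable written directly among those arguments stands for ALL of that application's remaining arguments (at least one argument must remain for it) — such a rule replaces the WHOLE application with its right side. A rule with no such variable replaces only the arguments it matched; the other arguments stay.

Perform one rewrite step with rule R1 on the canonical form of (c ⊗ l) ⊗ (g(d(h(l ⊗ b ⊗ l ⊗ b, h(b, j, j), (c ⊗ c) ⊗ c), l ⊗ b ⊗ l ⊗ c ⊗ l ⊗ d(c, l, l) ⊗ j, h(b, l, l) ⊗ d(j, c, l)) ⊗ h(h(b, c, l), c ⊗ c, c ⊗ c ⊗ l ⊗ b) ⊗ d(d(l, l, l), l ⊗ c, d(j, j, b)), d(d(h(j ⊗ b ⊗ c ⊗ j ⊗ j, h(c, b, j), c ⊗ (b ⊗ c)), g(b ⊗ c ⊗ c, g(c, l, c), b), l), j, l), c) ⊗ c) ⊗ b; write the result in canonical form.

Answer: b ⊗ c ⊗ c ⊗ g(d(d(l, l, l), c ⊗ l, d(j, j, b)) ⊗ d(h(b ⊗ b ⊗ l ⊗ l, h(b, j, j), c ⊗ c ⊗ c), b ⊗ c ⊗ d(c, l, l) ⊗ j ⊗ l ⊗ l ⊗ l, d(j, c, l) ⊗ h(b, l, l)) ⊗ h(h(b, c, l), c ⊗ c, b ⊗ c ⊗ c ⊗ l), d(d(h(b ⊗ c ⊗ c ⊗ j ⊗ j ⊗ l, h(c, b, j), b ⊗ c ⊗ c), g(b ⊗ c ⊗ c, g(c, l, c), b), l), j, l), c) ⊗ l

Derivation:
Canonical form:  b ⊗ c ⊗ c ⊗ g(d(d(l, l, l), c ⊗ l, d(j, j, b)) ⊗ d(h(b ⊗ b ⊗ l ⊗ l, h(b, j, j), c ⊗ c ⊗ c), b ⊗ c ⊗ d(c, l, l) ⊗ j ⊗ l ⊗ l ⊗ l, d(j, c, l) ⊗ h(b, l, l)) ⊗ h(h(b, c, l), c ⊗ c, b ⊗ c ⊗ c ⊗ l), d(d(h(b ⊗ c ⊗ j ⊗ j ⊗ j, h(c, b, j), b ⊗ c ⊗ c), g(b ⊗ c ⊗ c, g(c, l, c), b), l), j, l), c) ⊗ l
Apply R1:  consuming j, j;  x := b ⊗ c ⊗ j
The extension variable absorbs all remaining arguments, so the whole application is rewritten.
Result:  b ⊗ c ⊗ c ⊗ g(d(d(l, l, l), c ⊗ l, d(j, j, b)) ⊗ d(h(b ⊗ b ⊗ l ⊗ l, h(b, j, j), c ⊗ c ⊗ c), b ⊗ c ⊗ d(c, l, l) ⊗ j ⊗ l ⊗ l ⊗ l, d(j, c, l) ⊗ h(b, l, l)) ⊗ h(h(b, c, l), c ⊗ c, b ⊗ c ⊗ c ⊗ l), d(d(h(b ⊗ c ⊗ c ⊗ j ⊗ j ⊗ l, h(c, b, j), b ⊗ c ⊗ c), g(b ⊗ c ⊗ c, g(c, l, c), b), l), j, l), c) ⊗ l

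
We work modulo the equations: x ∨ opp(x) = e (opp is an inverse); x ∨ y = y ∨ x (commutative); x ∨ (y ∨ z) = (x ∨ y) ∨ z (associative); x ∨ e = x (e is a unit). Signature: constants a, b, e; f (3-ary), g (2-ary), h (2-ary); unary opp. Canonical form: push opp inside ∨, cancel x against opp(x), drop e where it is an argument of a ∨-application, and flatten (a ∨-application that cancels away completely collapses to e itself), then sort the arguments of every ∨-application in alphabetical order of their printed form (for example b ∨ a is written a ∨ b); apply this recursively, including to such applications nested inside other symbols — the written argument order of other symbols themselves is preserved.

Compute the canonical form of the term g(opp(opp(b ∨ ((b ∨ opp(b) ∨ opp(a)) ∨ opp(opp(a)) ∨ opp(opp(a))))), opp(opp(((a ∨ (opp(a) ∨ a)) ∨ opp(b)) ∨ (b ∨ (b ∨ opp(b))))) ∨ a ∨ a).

Focus inside:  opp(opp(((a ∨ (opp(a) ∨ a)) ∨ opp(b)) ∨ (b ∨ (b ∨ opp(b))))) ∨ a ∨ a
Push opp inside:  distribute opp over ∨ and collapse double opp
Cancel:  b cancels
Collect:  a ∨ a ∨ a
Put back:  g(a ∨ b, a ∨ a ∨ a)

Answer: g(a ∨ b, a ∨ a ∨ a)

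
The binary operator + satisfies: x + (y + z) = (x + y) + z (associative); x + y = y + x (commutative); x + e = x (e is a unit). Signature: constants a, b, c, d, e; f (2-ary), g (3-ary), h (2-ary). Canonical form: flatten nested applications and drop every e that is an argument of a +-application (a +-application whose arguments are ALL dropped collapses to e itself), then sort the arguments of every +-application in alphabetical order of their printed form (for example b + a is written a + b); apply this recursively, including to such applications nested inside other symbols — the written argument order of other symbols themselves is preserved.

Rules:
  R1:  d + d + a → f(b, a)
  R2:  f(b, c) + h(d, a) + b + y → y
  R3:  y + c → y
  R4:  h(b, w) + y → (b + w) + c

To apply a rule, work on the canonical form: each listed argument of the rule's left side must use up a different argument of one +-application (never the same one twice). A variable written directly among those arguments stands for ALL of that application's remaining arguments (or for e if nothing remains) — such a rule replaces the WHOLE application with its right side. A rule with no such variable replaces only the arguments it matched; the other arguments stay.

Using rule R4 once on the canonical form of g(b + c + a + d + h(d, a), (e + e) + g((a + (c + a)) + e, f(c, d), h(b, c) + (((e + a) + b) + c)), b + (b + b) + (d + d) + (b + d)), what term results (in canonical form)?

Answer: g(a + b + c + d + h(d, a), g(a + a + c, f(c, d), b + c + c), b + b + b + b + d + d + d)

Derivation:
Canonical form:  g(a + b + c + d + h(d, a), g(a + a + c, f(c, d), a + b + c + h(b, c)), b + b + b + b + d + d + d)
Apply R4:  consuming h(b, c);  w := c, y := a + b + c
Every leftover argument binds to the variable; the entire application is replaced.
New term:  g(a + b + c + d + h(d, a), g(a + a + c, f(c, d), b + c + c), b + b + b + b + d + d + d)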